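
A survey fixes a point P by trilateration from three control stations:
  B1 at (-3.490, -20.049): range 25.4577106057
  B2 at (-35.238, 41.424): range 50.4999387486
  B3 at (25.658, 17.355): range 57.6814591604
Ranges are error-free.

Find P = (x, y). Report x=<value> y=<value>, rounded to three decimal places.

eq1: (x + 3.490)² + (y + 20.049)² = 25.4577106057²
eq2: (x + 35.238)² + (y − 41.424)² = 50.4999387486²
eq3: (x − 25.658)² + (y − 17.355)² = 57.6814591604²
eq1−eq3, eq1−eq2 (x²,y² cancel):
  58.296·x + 74.808·y = -2133.669214
  -63.496·x + 122.946·y = 641.373135
det = 58.296·122.946 − 74.808·-63.496 = 11917.268784
x = (-2133.669214·122.946 − 74.808·641.373135) / 11917.268784 = -26.038343
y = (58.296·641.373135 − -2133.669214·-63.496) / 11917.268784 = -8.230910

x=-26.038 y=-8.231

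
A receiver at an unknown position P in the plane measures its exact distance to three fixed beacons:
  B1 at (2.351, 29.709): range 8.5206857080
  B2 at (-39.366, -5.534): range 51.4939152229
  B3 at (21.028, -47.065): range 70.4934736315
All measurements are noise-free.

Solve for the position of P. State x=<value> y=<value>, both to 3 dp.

x=4.485 y=21.460

eq1: (x − 2.351)² + (y − 29.709)² = 8.5206857080²
eq2: (x + 39.366)² + (y + 5.534)² = 51.4939152229²
eq3: (x − 21.028)² + (y + 47.065)² = 70.4934736315²
eq1−eq2, eq1−eq3 (x²,y² cancel):
  -83.434·x − 70.486·y = -1886.865990
  37.354·x − 153.548·y = -3127.588613
det = -83.434·-153.548 − -70.486·37.354 = 15444.057876
x = (-1886.865990·-153.548 − -70.486·-3127.588613) / 15444.057876 = 4.485433
y = (-83.434·-3127.588613 − -1886.865990·37.354) / 15444.057876 = 21.459983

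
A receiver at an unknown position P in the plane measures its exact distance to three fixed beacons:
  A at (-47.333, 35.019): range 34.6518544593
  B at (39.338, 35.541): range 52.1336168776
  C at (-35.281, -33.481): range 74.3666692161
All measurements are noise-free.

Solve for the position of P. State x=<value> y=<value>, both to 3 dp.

eq1: (x + 47.333)² + (y − 35.019)² = 34.6518544593²
eq2: (x − 39.338)² + (y − 35.541)² = 52.1336168776²
eq3: (x + 35.281)² + (y + 33.481)² = 74.3666692161²
eq3−eq1, eq3−eq2 (x²,y² cancel):
  -24.104·x + 137.000·y = 5430.667401
  149.238·x + 138.044·y = 3257.402085
det = -24.104·138.044 − 137.000·149.238 = -23773.018576
x = (5430.667401·138.044 − 137.000·3257.402085) / -23773.018576 = -12.762660
y = (-24.104·3257.402085 − 5430.667401·149.238) / -23773.018576 = 37.394425

x=-12.763 y=37.394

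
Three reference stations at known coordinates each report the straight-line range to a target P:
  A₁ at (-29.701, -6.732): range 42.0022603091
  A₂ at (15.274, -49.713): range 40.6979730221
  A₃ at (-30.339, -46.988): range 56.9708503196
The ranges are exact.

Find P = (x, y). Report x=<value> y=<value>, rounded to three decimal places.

x=12.233 y=-9.129

eq1: (x + 29.701)² + (y + 6.732)² = 42.0022603091²
eq2: (x − 15.274)² + (y + 49.713)² = 40.6979730221²
eq3: (x + 30.339)² + (y + 46.988)² = 56.9708503196²
eq3−eq2, eq3−eq1 (x²,y² cancel):
  91.226·x − 5.450·y = 1165.703158
  1.276·x + 80.512·y = -719.369925
det = 91.226·80.512 − -5.450·1.276 = 7351.741912
x = (1165.703158·80.512 − -5.450·-719.369925) / 7351.741912 = 12.232819
y = (91.226·-719.369925 − 1165.703158·1.276) / 7351.741912 = -9.128813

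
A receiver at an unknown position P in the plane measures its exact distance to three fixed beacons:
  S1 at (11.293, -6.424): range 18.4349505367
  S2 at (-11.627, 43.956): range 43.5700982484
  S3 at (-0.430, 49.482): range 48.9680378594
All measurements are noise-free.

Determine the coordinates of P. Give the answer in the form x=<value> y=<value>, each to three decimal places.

eq1: (x − 11.293)² + (y + 6.424)² = 18.4349505367²
eq2: (x + 11.627)² + (y − 43.956)² = 43.5700982484²
eq3: (x + 0.430)² + (y − 49.482)² = 48.9680378594²
eq1−eq2, eq1−eq3 (x²,y² cancel):
  -45.840·x + 100.760·y = 340.011380
  -23.446·x + 111.812·y = 221.832268
det = -45.840·111.812 − 100.760·-23.446 = -2763.043120
x = (340.011380·111.812 − 100.760·221.832268) / -2763.043120 = -5.669667
y = (-45.840·221.832268 − 340.011380·-23.446) / -2763.043120 = 0.795096

x=-5.670 y=0.795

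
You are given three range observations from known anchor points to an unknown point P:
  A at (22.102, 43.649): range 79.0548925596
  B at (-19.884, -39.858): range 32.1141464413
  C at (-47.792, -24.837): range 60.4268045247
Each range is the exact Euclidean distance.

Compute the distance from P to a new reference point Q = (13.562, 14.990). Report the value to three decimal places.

eq1: (x − 22.102)² + (y − 43.649)² = 79.0548925596²
eq2: (x + 19.884)² + (y + 39.858)² = 32.1141464413²
eq3: (x + 47.792)² + (y + 24.837)² = 60.4268045247²
eq1−eq2, eq1−eq3 (x²,y² cancel):
  -83.972·x − 167.014·y = 4808.657651
  -139.788·x − 136.972·y = 3105.495561
det = -83.972·-136.972 − -167.014·-139.788 = -11844.740248
x = (4808.657651·-136.972 − -167.014·3105.495561) / -11844.740248 = 11.818767
y = (-83.972·3105.495561 − 4808.657651·-139.788) / -11844.740248 = -34.734233
|P − Q| = √((11.818767 − 13.562)² + (-34.734233 − 14.990)²) = 49.754780

49.755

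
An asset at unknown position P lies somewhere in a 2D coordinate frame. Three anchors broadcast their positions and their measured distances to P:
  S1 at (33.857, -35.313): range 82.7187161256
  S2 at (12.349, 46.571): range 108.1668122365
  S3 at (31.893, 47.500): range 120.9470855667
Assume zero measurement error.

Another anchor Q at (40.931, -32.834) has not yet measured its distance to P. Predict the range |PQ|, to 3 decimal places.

90.008

eq1: (x − 33.857)² + (y + 35.313)² = 82.7187161256²
eq2: (x − 12.349)² + (y − 46.571)² = 108.1668122365²
eq3: (x − 31.893)² + (y − 47.500)² = 120.9470855667²
eq2−eq1, eq2−eq3 (x²,y² cancel):
  43.016·x − 163.768·y = 4929.621848
  39.088·x + 1.858·y = -1976.080631
det = 43.016·1.858 − -163.768·39.088 = 6481.287312
x = (4929.621848·1.858 − -163.768·-1976.080631) / 6481.287312 = -48.518068
y = (43.016·-1976.080631 − 4929.621848·39.088) / 6481.287312 = -42.845214
|P − Q| = √((-48.518068 − 40.931)² + (-42.845214 − -32.834)²) = 90.007556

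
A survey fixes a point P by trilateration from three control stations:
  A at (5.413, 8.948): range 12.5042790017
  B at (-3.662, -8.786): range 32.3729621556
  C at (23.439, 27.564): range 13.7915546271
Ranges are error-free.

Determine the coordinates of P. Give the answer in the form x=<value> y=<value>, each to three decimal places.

eq1: (x − 5.413)² + (y − 8.948)² = 12.5042790017²
eq2: (x + 3.662)² + (y + 8.786)² = 32.3729621556²
eq3: (x − 23.439)² + (y − 27.564)² = 13.7915546271²
eq1−eq3, eq1−eq2 (x²,y² cancel):
  36.052·x + 37.232·y = 1165.943558
  -18.150·x − 35.468·y = -910.414918
det = 36.052·-35.468 − 37.232·-18.150 = -602.931536
x = (1165.943558·-35.468 − 37.232·-910.414918) / -602.931536 = 12.368101
y = (36.052·-910.414918 − 1165.943558·-18.150) / -602.931536 = 19.339514

x=12.368 y=19.340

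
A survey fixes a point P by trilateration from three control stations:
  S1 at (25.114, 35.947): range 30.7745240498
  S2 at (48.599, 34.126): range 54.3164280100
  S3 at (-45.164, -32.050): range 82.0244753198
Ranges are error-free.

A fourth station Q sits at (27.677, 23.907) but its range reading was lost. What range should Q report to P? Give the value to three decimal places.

eq1: (x − 25.114)² + (y − 35.947)² = 30.7745240498²
eq2: (x − 48.599)² + (y − 34.126)² = 54.3164280100²
eq3: (x + 45.164)² + (y + 32.050)² = 82.0244753198²
eq1−eq3, eq1−eq2 (x²,y² cancel):
  -140.556·x − 135.994·y = -4636.853630
  46.970·x − 3.642·y = -399.656149
det = -140.556·-3.642 − -135.994·46.970 = 6899.543132
x = (-4636.853630·-3.642 − -135.994·-399.656149) / 6899.543132 = -5.429840
y = (-140.556·-399.656149 − -4636.853630·46.970) / 6899.543132 = 39.708004
|P − Q| = √((-5.429840 − 27.677)² + (39.708004 − 23.907)²) = 36.684255

36.684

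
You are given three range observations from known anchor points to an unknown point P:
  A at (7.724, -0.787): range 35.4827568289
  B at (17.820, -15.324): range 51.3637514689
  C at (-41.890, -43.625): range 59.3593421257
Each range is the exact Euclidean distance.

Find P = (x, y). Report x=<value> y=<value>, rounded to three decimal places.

eq1: (x − 7.724)² + (y + 0.787)² = 35.4827568289²
eq2: (x − 17.820)² + (y + 15.324)² = 51.3637514689²
eq3: (x + 41.890)² + (y + 43.625)² = 59.3593421257²
eq2−eq1, eq2−eq3 (x²,y² cancel):
  -20.192·x + 29.074·y = 887.111102
  -119.420·x − 56.602·y = 2220.238816
det = -20.192·-56.602 − 29.074·-119.420 = 4614.924664
x = (887.111102·-56.602 − 29.074·2220.238816) / 4614.924664 = -24.867900
y = (-20.192·2220.238816 − 887.111102·-119.420) / 4614.924664 = 13.241331

x=-24.868 y=13.241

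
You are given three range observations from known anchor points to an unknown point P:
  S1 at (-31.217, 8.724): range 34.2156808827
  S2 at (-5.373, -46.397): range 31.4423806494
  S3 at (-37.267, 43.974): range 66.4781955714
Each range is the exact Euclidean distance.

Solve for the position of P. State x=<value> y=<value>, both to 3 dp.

x=-6.539 y=-14.976

eq1: (x + 31.217)² + (y − 8.724)² = 34.2156808827²
eq2: (x + 5.373)² + (y + 46.397)² = 31.4423806494²
eq3: (x + 37.267)² + (y − 43.974)² = 66.4781955714²
eq2−eq3, eq2−eq1 (x²,y² cancel):
  -63.788·x + 180.742·y = -2289.735959
  -51.688·x + 110.242·y = -1313.030990
det = -63.788·110.242 − 180.742·-51.688 = 2310.075800
x = (-2289.735959·110.242 − 180.742·-1313.030990) / 2310.075800 = -6.538844
y = (-63.788·-1313.030990 − -2289.735959·-51.688) / 2310.075800 = -14.976241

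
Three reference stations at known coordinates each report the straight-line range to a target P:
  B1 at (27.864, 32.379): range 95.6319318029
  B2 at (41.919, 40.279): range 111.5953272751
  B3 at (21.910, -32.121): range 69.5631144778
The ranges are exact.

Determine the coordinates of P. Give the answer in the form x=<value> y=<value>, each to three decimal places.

eq1: (x − 27.864)² + (y − 32.379)² = 95.6319318029²
eq2: (x − 41.919)² + (y − 40.279)² = 111.5953272751²
eq3: (x − 21.910)² + (y + 32.121)² = 69.5631144778²
eq2−eq1, eq2−eq3 (x²,y² cancel):
  -28.110·x − 15.800·y = 1753.252424
  -40.018·x − 144.800·y = 5746.696513
det = -28.110·-144.800 − -15.800·-40.018 = 3438.043600
x = (1753.252424·-144.800 − -15.800·5746.696513) / 3438.043600 = -47.431960
y = (-28.110·5746.696513 − 1753.252424·-40.018) / 3438.043600 = -26.578483

x=-47.432 y=-26.578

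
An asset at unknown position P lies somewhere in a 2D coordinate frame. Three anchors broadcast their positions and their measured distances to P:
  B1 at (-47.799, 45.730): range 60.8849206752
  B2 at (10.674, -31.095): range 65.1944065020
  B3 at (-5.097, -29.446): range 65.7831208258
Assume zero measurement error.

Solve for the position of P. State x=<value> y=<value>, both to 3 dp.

x=11.962 y=34.087

eq1: (x + 47.799)² + (y − 45.730)² = 60.8849206752²
eq2: (x − 10.674)² + (y + 31.095)² = 65.1944065020²
eq3: (x + 5.097)² + (y + 29.446)² = 65.7831208258²
eq2−eq3, eq2−eq1 (x²,y² cancel):
  -31.542·x + 3.298·y = -264.895322
  -116.946·x + 153.650·y = 3838.481074
det = -31.542·153.650 − 3.298·-116.946 = -4460.740392
x = (-264.895322·153.650 − 3.298·3838.481074) / -4460.740392 = 11.962247
y = (-31.542·3838.481074 − -264.895322·-116.946) / -4460.740392 = 34.086677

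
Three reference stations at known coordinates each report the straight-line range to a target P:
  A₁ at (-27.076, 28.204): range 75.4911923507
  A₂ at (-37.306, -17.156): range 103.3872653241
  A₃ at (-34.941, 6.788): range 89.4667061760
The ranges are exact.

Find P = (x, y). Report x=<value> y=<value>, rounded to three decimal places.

x=47.017 y=42.665

eq1: (x + 27.076)² + (y − 28.204)² = 75.4911923507²
eq2: (x + 37.306)² + (y + 17.156)² = 103.3872653241²
eq3: (x + 34.941)² + (y − 6.788)² = 89.4667061760²
eq2−eq1, eq2−eq3 (x²,y² cancel):
  20.460·x + 90.720·y = 4832.515929
  4.730·x + 47.888·y = 2265.519570
det = 20.460·47.888 − 90.720·4.730 = 550.682880
x = (4832.515929·47.888 − 90.720·2265.519570) / 550.682880 = 47.017237
y = (20.460·2265.519570 − 4832.515929·4.730) / 550.682880 = 42.664719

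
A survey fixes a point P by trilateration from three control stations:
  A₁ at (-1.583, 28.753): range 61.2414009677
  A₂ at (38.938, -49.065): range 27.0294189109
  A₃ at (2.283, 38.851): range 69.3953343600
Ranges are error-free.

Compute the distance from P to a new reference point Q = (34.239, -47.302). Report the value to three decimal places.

22.951

eq1: (x + 1.583)² + (y − 28.753)² = 61.2414009677²
eq2: (x − 38.938)² + (y + 49.065)² = 27.0294189109²
eq3: (x − 2.283)² + (y − 38.851)² = 69.3953343600²
eq2−eq3, eq2−eq1 (x²,y² cancel):
  -73.310·x + 175.832·y = -6494.052723
  -81.042·x + 155.636·y = -6114.220877
det = -73.310·155.636 − 175.832·-81.042 = 2840.101784
x = (-6494.052723·155.636 − 175.832·-6114.220877) / 2840.101784 = 22.663728
y = (-73.310·-6114.220877 − -6494.052723·-81.042) / 2840.101784 = -27.484046
|P − Q| = √((22.663728 − 34.239)² + (-27.484046 − -47.302)²) = 22.950778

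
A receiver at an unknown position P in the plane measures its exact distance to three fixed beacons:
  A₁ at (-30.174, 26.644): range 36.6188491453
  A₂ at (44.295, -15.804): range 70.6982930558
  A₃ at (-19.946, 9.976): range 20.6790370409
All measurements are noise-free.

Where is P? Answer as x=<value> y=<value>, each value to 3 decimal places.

eq1: (x + 30.174)² + (y − 26.644)² = 36.6188491453²
eq2: (x − 44.295)² + (y + 15.804)² = 70.6982930558²
eq3: (x + 19.946)² + (y − 9.976)² = 20.6790370409²
eq3−eq1, eq3−eq2 (x²,y² cancel):
  -20.456·x + 33.336·y = 209.691980
  128.482·x − 51.560·y = -2856.176119
det = -20.456·-51.560 − 33.336·128.482 = -3228.364592
x = (209.691980·-51.560 − 33.336·-2856.176119) / -3228.364592 = -26.143816
y = (-20.456·-2856.176119 − 209.691980·128.482) / -3228.364592 = -9.752397

x=-26.144 y=-9.752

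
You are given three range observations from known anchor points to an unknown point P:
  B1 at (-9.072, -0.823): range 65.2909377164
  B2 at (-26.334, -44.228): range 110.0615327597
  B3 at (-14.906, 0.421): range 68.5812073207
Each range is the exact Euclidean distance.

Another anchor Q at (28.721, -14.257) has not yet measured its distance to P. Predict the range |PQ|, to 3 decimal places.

eq1: (x + 9.072)² + (y + 0.823)² = 65.2909377164²
eq2: (x + 26.334)² + (y + 44.228)² = 110.0615327597²
eq3: (x + 14.906)² + (y − 0.421)² = 68.5812073207²
eq3−eq2, eq3−eq1 (x²,y² cancel):
  -22.856·x − 89.298·y = -4982.929533
  11.668·x − 2.488·y = 301.087886
det = -22.856·-2.488 − -89.298·11.668 = 1098.794792
x = (-4982.929533·-2.488 − -89.298·301.087886) / 1098.794792 = 35.751967
y = (-22.856·301.087886 − -4982.929533·11.668) / 1098.794792 = 46.650346
|P − Q| = √((35.751967 − 28.721)² + (46.650346 − -14.257)²) = 61.311820

61.312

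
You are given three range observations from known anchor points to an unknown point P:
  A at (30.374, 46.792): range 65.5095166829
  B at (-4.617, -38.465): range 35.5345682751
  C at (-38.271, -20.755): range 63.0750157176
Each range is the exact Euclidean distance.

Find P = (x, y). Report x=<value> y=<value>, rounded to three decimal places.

eq1: (x − 30.374)² + (y − 46.792)² = 65.5095166829²
eq2: (x + 4.617)² + (y + 38.465)² = 35.5345682751²
eq3: (x + 38.271)² + (y + 20.755)² = 63.0750157176²
eq3−eq2, eq3−eq1 (x²,y² cancel):
  67.308·x − 35.420·y = 2321.185513
  137.290·x + 135.094·y = 903.592506
det = 67.308·135.094 − -35.420·137.290 = 13955.718752
x = (2321.185513·135.094 − -35.420·903.592506) / 13955.718752 = 24.762858
y = (67.308·903.592506 − 2321.185513·137.290) / 13955.718752 = -18.476766

x=24.763 y=-18.477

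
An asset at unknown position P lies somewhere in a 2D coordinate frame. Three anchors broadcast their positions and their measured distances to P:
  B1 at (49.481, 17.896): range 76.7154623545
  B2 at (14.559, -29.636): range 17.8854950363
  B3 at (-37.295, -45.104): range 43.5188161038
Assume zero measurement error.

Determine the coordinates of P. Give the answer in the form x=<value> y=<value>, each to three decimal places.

x=6.222 y=-45.460

eq1: (x − 49.481)² + (y − 17.896)² = 76.7154623545²
eq2: (x − 14.559)² + (y + 29.636)² = 17.8854950363²
eq3: (x + 37.295)² + (y + 45.104)² = 43.5188161038²
eq1−eq3, eq1−eq2 (x²,y² cancel):
  -173.552·x − 126.000·y = 4648.026473
  -69.844·x − 95.064·y = 3886.992032
det = -173.552·-95.064 − -126.000·-69.844 = 7698.203328
x = (4648.026473·-95.064 − -126.000·3886.992032) / 7698.203328 = 6.222362
y = (-173.552·3886.992032 − 4648.026473·-69.844) / 7698.203328 = -45.459761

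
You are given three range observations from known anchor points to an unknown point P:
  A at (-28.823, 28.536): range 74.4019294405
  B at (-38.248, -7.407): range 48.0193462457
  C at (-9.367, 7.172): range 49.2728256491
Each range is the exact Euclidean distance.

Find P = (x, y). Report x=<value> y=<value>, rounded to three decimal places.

eq1: (x + 28.823)² + (y − 28.536)² = 74.4019294405²
eq2: (x + 38.248)² + (y + 7.407)² = 48.0193462457²
eq3: (x + 9.367)² + (y − 7.172)² = 49.2728256491²
eq2−eq1, eq2−eq3 (x²,y² cancel):
  18.850·x + 71.886·y = -3102.494019
  57.762·x + 29.158·y = -1500.548614
det = 18.850·29.158 − 71.886·57.762 = -3602.650832
x = (-3102.494019·29.158 − 71.886·-1500.548614) / -3602.650832 = -4.831419
y = (18.850·-1500.548614 − -3102.494019·57.762) / -3602.650832 = -41.891631

x=-4.831 y=-41.892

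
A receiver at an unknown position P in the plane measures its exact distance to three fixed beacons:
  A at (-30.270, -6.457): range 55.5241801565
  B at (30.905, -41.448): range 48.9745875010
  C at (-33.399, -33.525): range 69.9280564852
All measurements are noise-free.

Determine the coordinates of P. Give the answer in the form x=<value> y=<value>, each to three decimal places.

eq1: (x + 30.270)² + (y + 6.457)² = 55.5241801565²
eq2: (x − 30.905)² + (y + 41.448)² = 48.9745875010²
eq3: (x + 33.399)² + (y + 33.525)² = 69.9280564852²
eq1−eq3, eq1−eq2 (x²,y² cancel):
  -6.258·x − 54.136·y = -525.545425
  122.350·x − 69.982·y = 2399.514341
det = -6.258·-69.982 − -54.136·122.350 = 7061.486956
x = (-525.545425·-69.982 − -54.136·2399.514341) / 7061.486956 = 23.603928
y = (-6.258·2399.514341 − -525.545425·122.350) / 7061.486956 = 6.979312

x=23.604 y=6.979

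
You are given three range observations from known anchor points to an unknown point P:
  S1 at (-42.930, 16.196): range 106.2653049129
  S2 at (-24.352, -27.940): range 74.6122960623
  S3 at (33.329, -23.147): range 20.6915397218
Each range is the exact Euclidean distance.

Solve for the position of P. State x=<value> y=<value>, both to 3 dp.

eq1: (x + 42.930)² + (y − 16.196)² = 106.2653049129²
eq2: (x + 24.352)² + (y + 27.940)² = 74.6122960623²
eq3: (x − 33.329)² + (y + 23.147)² = 20.6915397218²
eq2−eq3, eq2−eq1 (x²,y² cancel):
  115.362·x + 9.586·y = 5411.797254
  -37.156·x + 88.272·y = -4993.688493
det = 115.362·88.272 − 9.586·-37.156 = 10539.411880
x = (5411.797254·88.272 − 9.586·-4993.688493) / 10539.411880 = 49.868026
y = (115.362·-4993.688493 − 5411.797254·-37.156) / 10539.411880 = -35.580842

x=49.868 y=-35.581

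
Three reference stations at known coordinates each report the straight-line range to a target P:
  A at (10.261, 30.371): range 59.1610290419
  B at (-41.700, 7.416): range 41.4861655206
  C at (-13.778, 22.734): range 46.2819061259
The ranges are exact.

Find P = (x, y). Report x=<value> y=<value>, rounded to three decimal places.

eq1: (x − 10.261)² + (y − 30.371)² = 59.1610290419²
eq2: (x + 41.700)² + (y − 7.416)² = 41.4861655206²
eq3: (x + 13.778)² + (y − 22.734)² = 46.2819061259²
eq3−eq1, eq3−eq2 (x²,y² cancel):
  48.078·x + 15.274·y = -1036.994801
  -55.844·x − 30.636·y = 1508.131921
det = 48.078·-30.636 − 15.274·-55.844 = -619.956352
x = (-1036.994801·-30.636 − 15.274·1508.131921) / -619.956352 = -14.088356
y = (48.078·1508.131921 − -1036.994801·-55.844) / -619.956352 = -23.546866

x=-14.088 y=-23.547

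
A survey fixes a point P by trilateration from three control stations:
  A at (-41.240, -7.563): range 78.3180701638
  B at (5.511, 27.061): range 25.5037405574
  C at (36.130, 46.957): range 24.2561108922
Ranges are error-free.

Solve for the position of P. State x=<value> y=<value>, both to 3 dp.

x=30.737 y=23.308

eq1: (x + 41.240)² + (y + 7.563)² = 78.3180701638²
eq2: (x − 5.511)² + (y − 27.061)² = 25.5037405574²
eq3: (x − 36.130)² + (y − 46.957)² = 24.2561108922²
eq1−eq2, eq1−eq3 (x²,y² cancel):
  93.502·x + 69.248·y = 4488.011605
  154.740·x + 109.040·y = 7297.761379
det = 93.502·109.040 − 69.248·154.740 = -519.977440
x = (4488.011605·109.040 − 69.248·7297.761379) / -519.977440 = 30.737092
y = (93.502·7297.761379 − 4488.011605·154.740) / -519.977440 = 23.307994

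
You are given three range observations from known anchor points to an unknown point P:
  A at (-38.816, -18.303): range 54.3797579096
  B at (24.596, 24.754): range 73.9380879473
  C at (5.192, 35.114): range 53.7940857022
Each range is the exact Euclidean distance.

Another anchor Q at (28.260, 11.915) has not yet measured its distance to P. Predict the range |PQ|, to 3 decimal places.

80.308

eq1: (x + 38.816)² + (y + 18.303)² = 54.3797579096²
eq2: (x − 24.596)² + (y − 24.754)² = 73.9380879473²
eq3: (x − 5.192)² + (y − 35.114)² = 53.7940857022²
eq3−eq1, eq3−eq2 (x²,y² cancel):
  -88.016·x − 106.834·y = 518.377391
  38.808·x − 20.720·y = -2615.263321
det = -88.016·-20.720 − -106.834·38.808 = 5969.705392
x = (518.377391·-20.720 − -106.834·-2615.263321) / 5969.705392 = -48.602033
y = (-88.016·-2615.263321 − 518.377391·38.808) / 5969.705392 = 35.188977
|P − Q| = √((-48.602033 − 28.260)² + (35.188977 − 11.915)²) = 80.308469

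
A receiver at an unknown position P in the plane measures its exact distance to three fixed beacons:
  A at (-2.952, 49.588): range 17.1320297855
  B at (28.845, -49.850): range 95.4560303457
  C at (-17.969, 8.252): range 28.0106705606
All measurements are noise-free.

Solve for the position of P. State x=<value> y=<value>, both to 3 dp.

eq1: (x + 2.952)² + (y − 49.588)² = 17.1320297855²
eq2: (x − 28.845)² + (y + 49.850)² = 95.4560303457²
eq3: (x + 17.969)² + (y − 8.252)² = 28.0106705606²
eq3−eq1, eq3−eq2 (x²,y² cancel):
  30.034·x + 82.672·y = 2567.794804
  93.628·x − 116.204·y = -5401.180004
det = 30.034·-116.204 − 82.672·93.628 = -11230.484952
x = (2567.794804·-116.204 − 82.672·-5401.180004) / -11230.484952 = -13.190733
y = (30.034·-5401.180004 − 2567.794804·93.628) / -11230.484952 = 35.852106

x=-13.191 y=35.852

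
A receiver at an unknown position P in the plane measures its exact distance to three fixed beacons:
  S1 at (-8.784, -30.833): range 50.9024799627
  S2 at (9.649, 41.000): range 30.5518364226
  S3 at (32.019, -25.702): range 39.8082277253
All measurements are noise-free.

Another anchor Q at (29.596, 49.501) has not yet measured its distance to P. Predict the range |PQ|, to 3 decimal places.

39.109

eq1: (x + 8.784)² + (y + 30.833)² = 50.9024799627²
eq2: (x − 9.649)² + (y − 41.000)² = 30.5518364226²
eq3: (x − 32.019)² + (y + 25.702)² = 39.8082277253²
eq3−eq2, eq3−eq1 (x²,y² cancel):
  -44.740·x + 133.404·y = 739.574322
  -81.606·x − 10.262·y = -1664.344092
det = -44.740·-10.262 − 133.404·-81.606 = 11345.688704
x = (739.574322·-10.262 − 133.404·-1664.344092) / 11345.688704 = 18.900629
y = (-44.740·-1664.344092 − 739.574322·-81.606) / 11345.688704 = 11.882616
|P − Q| = √((18.900629 − 29.596)² + (11.882616 − 49.501)²) = 39.109255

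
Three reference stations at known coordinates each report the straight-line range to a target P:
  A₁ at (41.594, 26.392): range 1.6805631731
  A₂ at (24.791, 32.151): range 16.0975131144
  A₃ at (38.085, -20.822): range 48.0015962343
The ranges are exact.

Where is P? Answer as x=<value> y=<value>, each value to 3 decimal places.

x=40.088 y=27.138

eq1: (x − 41.594)² + (y − 26.392)² = 1.6805631731²
eq2: (x − 24.791)² + (y − 32.151)² = 16.0975131144²
eq3: (x − 38.085)² + (y + 20.822)² = 48.0015962343²
eq2−eq3, eq2−eq1 (x²,y² cancel):
  26.588·x − 105.946·y = -1809.280886
  33.606·x − 11.518·y = 1034.623654
det = 26.588·-11.518 − -105.946·33.606 = 3254.180692
x = (-1809.280886·-11.518 − -105.946·1034.623654) / 3254.180692 = 40.087981
y = (26.588·1034.623654 − -1809.280886·33.606) / 3254.180692 = 27.137788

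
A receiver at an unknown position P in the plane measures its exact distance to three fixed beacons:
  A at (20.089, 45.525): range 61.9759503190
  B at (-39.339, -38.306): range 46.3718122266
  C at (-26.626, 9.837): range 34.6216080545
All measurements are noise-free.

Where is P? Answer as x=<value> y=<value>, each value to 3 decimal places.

x=-0.534 y=-12.919

eq1: (x − 20.089)² + (y − 45.525)² = 61.9759503190²
eq2: (x + 39.339)² + (y + 38.306)² = 46.3718122266²
eq3: (x + 26.626)² + (y − 9.837)² = 34.6216080545²
eq3−eq2, eq3−eq1 (x²,y² cancel):
  -25.426·x − 96.286·y = 1257.506887
  93.430·x + 71.376·y = -971.979573
det = -25.426·71.376 − -96.286·93.430 = 7181.194804
x = (1257.506887·71.376 − -96.286·-971.979573) / 7181.194804 = -0.533646
y = (-25.426·-971.979573 − 1257.506887·93.430) / 7181.194804 = -12.919203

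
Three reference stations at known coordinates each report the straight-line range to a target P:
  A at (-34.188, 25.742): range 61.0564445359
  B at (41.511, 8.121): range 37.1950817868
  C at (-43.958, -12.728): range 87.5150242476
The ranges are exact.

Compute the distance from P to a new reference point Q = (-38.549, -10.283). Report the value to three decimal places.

eq1: (x + 34.188)² + (y − 25.742)² = 61.0564445359²
eq2: (x − 41.511)² + (y − 8.121)² = 37.1950817868²
eq3: (x + 43.958)² + (y + 12.728)² = 87.5150242476²
eq2−eq3, eq2−eq1 (x²,y² cancel):
  -170.938·x − 41.698·y = -5970.211374
  -151.398·x + 35.242·y = -2302.059164
det = -170.938·35.242 − -41.698·-151.398 = -12337.190800
x = (-5970.211374·35.242 − -41.698·-2302.059164) / -12337.190800 = 24.834945
y = (-170.938·-2302.059164 − -5970.211374·-151.398) / -12337.190800 = 41.368305
|P − Q| = √((24.834945 − -38.549)² + (41.368305 − -10.283)²) = 81.764184

81.764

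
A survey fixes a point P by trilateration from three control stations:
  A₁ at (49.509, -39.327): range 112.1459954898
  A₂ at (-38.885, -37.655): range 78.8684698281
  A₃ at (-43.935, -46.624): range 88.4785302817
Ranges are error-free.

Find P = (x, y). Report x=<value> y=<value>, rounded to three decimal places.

x=-29.147 y=40.610

eq1: (x − 49.509)² + (y + 39.327)² = 112.1459954898²
eq2: (x + 38.885)² + (y + 37.655)² = 78.8684698281²
eq3: (x + 43.935)² + (y + 46.624)² = 88.4785302817²
eq2−eq3, eq2−eq1 (x²,y² cancel):
  -10.100·x − 17.938·y = -434.075437
  176.788·x − 3.344·y = -5288.677011
det = -10.100·-3.344 − -17.938·176.788 = 3204.997544
x = (-434.075437·-3.344 − -17.938·-5288.677011) / 3204.997544 = -29.147211
y = (-10.100·-5288.677011 − -434.075437·176.788) / 3204.997544 = 40.610005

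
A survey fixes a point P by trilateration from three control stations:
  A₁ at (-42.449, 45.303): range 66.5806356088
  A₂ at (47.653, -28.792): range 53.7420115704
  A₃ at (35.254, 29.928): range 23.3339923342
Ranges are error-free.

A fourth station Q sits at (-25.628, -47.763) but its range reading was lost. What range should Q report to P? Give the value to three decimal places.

76.186

eq1: (x + 42.449)² + (y − 45.303)² = 66.5806356088²
eq2: (x − 47.653)² + (y + 28.792)² = 53.7420115704²
eq3: (x − 35.254)² + (y − 29.928)² = 23.3339923342²
eq2−eq1, eq2−eq3 (x²,y² cancel):
  -180.204·x + 148.190·y = -790.285493
  -24.798·x + 117.440·y = 1382.470636
det = -180.204·117.440 − 148.190·-24.798 = -17488.342140
x = (-790.285493·117.440 − 148.190·1382.470636) / -17488.342140 = 17.021594
y = (-180.204·1382.470636 − -790.285493·-24.798) / -17488.342140 = 15.365907
|P − Q| = √((17.021594 − -25.628)² + (15.365907 − -47.763)²) = 76.185607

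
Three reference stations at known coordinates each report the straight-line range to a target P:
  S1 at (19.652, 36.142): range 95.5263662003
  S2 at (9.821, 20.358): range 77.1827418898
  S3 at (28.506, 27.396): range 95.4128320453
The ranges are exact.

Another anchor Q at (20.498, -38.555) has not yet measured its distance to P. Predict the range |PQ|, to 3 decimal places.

eq1: (x − 19.652)² + (y − 36.142)² = 95.5263662003²
eq2: (x − 9.821)² + (y − 20.358)² = 77.1827418898²
eq3: (x − 28.506)² + (y − 27.396)² = 95.4128320453²
eq1−eq3, eq1−eq2 (x²,y² cancel):
  17.708·x − 17.492·y = -107.634295
  -19.662·x − 31.568·y = 1986.565931
det = 17.708·-31.568 − -17.492·-19.662 = -902.933848
x = (-107.634295·-31.568 − -17.492·1986.565931) / -902.933848 = -42.247625
y = (17.708·1986.565931 − -107.634295·-19.662) / -902.933848 = -36.615976
|P − Q| = √((-42.247625 − 20.498)² + (-36.615976 − -38.555)²) = 62.775579

62.776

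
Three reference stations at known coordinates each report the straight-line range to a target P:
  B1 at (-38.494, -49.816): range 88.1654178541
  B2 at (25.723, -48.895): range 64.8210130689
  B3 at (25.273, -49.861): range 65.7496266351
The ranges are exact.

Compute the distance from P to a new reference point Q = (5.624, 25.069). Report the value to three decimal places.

17.563

eq1: (x + 38.494)² + (y + 49.816)² = 88.1654178541²
eq2: (x − 25.723)² + (y + 48.895)² = 64.8210130689²
eq3: (x − 25.273)² + (y + 49.861)² = 65.7496266351²
eq2−eq3, eq2−eq1 (x²,y² cancel):
  -0.900·x − 1.932·y = -48.799571
  -128.434·x − 1.842·y = -2660.349032
det = -0.900·-1.842 − -1.932·-128.434 = -246.476688
x = (-48.799571·-1.842 − -1.932·-2660.349032) / -246.476688 = 20.488370
y = (-0.900·-2660.349032 − -48.799571·-128.434) / -246.476688 = 15.714306
|P − Q| = √((20.488370 − 5.624)² + (15.714306 − 25.069)²) = 17.563023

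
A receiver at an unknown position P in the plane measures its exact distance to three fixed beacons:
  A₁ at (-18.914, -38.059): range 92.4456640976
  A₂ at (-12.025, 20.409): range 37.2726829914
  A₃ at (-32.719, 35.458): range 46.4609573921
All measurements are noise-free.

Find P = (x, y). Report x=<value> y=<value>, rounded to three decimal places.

eq1: (x + 18.914)² + (y + 38.059)² = 92.4456640976²
eq2: (x + 12.025)² + (y − 20.409)² = 37.2726829914²
eq3: (x + 32.719)² + (y − 35.458)² = 46.4609573921²
eq3−eq1, eq3−eq2 (x²,y² cancel):
  27.610·x − 147.034·y = -6909.156097
  41.388·x − 30.098·y = -997.307155
det = 27.610·-30.098 − -147.034·41.388 = 5254.437412
x = (-6909.156097·-30.098 − -147.034·-997.307155) / 5254.437412 = 11.668941
y = (27.610·-997.307155 − -6909.156097·41.388) / 5254.437412 = 49.181384

x=11.669 y=49.181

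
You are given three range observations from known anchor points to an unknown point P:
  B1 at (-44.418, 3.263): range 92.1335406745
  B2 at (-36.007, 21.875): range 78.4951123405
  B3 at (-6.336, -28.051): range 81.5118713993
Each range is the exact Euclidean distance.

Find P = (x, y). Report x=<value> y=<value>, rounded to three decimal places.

x=40.703 y=38.518

eq1: (x + 44.418)² + (y − 3.263)² = 92.1335406745²
eq2: (x + 36.007)² + (y − 21.875)² = 78.4951123405²
eq3: (x + 6.336)² + (y + 28.051)² = 81.5118713993²
eq1−eq2, eq1−eq3 (x²,y² cancel):
  16.822·x + 37.224·y = 2118.520437
  76.164·x − 62.628·y = 687.801742
det = 16.822·-62.628 − 37.224·76.164 = -3888.656952
x = (2118.520437·-62.628 − 37.224·687.801742) / -3888.656952 = 40.703367
y = (16.822·687.801742 − 2118.520437·76.164) / -3888.656952 = 38.518386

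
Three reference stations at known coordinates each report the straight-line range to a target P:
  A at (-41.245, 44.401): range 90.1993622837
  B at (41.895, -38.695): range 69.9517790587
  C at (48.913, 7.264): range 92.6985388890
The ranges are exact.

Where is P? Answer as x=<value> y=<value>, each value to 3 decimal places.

x=-27.791 y=-44.789

eq1: (x + 41.245)² + (y − 44.401)² = 90.1993622837²
eq2: (x − 41.895)² + (y + 38.695)² = 69.9517790587²
eq3: (x − 48.913)² + (y − 7.264)² = 92.6985388890²
eq1−eq2, eq1−eq3 (x²,y² cancel):
  166.280·x − 166.192·y = 2822.568787
  180.316·x − 74.274·y = -1684.445717
det = 166.280·-74.274 − -166.192·180.316 = 17616.795952
x = (2822.568787·-74.274 − -166.192·-1684.445717) / 17616.795952 = -27.790801
y = (166.280·-1684.445717 − 2822.568787·180.316) / 17616.795952 = -44.789299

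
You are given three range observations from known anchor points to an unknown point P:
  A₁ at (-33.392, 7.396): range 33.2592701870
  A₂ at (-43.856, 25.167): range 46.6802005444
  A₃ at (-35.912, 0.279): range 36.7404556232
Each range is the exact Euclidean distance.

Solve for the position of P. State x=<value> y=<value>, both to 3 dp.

eq1: (x + 33.392)² + (y − 7.396)² = 33.2592701870²
eq2: (x + 43.856)² + (y − 25.167)² = 46.6802005444²
eq3: (x + 35.912)² + (y − 0.279)² = 36.7404556232²
eq2−eq3, eq2−eq1 (x²,y² cancel):
  15.888·x − 49.776·y = -437.796997
  20.928·x − 35.542·y = -314.138076
det = 15.888·-35.542 − -49.776·20.928 = 477.020832
x = (-437.796997·-35.542 − -49.776·-314.138076) / 477.020832 = -0.160068
y = (15.888·-314.138076 − -437.796997·20.928) / 477.020832 = 8.744251

x=-0.160 y=8.744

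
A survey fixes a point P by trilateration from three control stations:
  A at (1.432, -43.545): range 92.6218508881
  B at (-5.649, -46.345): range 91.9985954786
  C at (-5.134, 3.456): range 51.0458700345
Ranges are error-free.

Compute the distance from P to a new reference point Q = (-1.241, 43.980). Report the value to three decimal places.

42.157

eq1: (x − 1.432)² + (y + 43.545)² = 92.6218508881²
eq2: (x + 5.649)² + (y + 46.345)² = 91.9985954786²
eq3: (x + 5.134)² + (y − 3.456)² = 51.0458700345²
eq3−eq1, eq3−eq2 (x²,y² cancel):
  13.132·x − 94.002·y = -4113.210657
  -1.030·x − 99.602·y = -3716.592388
det = 13.132·-99.602 − -94.002·-1.030 = -1404.795524
x = (-4113.210657·-99.602 − -94.002·-3716.592388) / -1404.795524 = -42.936420
y = (13.132·-3716.592388 − -4113.210657·-1.030) / -1404.795524 = 37.758448
|P − Q| = √((-42.936420 − -1.241)² + (37.758448 − 43.980)²) = 42.157037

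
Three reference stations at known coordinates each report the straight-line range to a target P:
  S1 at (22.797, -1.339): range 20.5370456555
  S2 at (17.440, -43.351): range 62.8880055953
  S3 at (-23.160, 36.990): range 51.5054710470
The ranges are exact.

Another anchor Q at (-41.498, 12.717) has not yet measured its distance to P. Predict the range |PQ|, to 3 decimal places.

66.926

eq1: (x − 22.797)² + (y + 1.339)² = 20.5370456555²
eq2: (x − 17.440)² + (y + 43.351)² = 62.8880055953²
eq3: (x + 23.160)² + (y − 36.990)² = 51.5054710470²
eq3−eq2, eq3−eq1 (x²,y² cancel):
  81.200·x − 160.682·y = -1023.270599
  91.914·x − 76.658·y = 847.893734
det = 81.200·-76.658 − -160.682·91.914 = 8544.295748
x = (-1023.270599·-76.658 − -160.682·847.893734) / 8544.295748 = 25.125902
y = (81.200·847.893734 − -1023.270599·91.914) / 8544.295748 = 19.065570
|P − Q| = √((25.125902 − -41.498)² + (19.065570 − 12.717)²) = 66.925695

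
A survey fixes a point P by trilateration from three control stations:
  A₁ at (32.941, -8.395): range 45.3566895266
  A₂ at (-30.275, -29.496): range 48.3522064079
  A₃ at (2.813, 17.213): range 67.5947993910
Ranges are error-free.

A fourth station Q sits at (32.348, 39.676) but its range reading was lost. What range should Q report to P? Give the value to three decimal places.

91.086

eq1: (x − 32.941)² + (y + 8.395)² = 45.3566895266²
eq2: (x + 30.275)² + (y + 29.496)² = 48.3522064079²
eq3: (x − 2.813)² + (y − 17.213)² = 67.5947993910²
eq3−eq1, eq3−eq2 (x²,y² cancel):
  60.256·x − 51.216·y = 3363.212788
  -66.176·x − 93.418·y = 3713.510343
det = 60.256·-93.418 − -51.216·-66.176 = -9018.265024
x = (3363.212788·-93.418 − -51.216·3713.510343) / -9018.265024 = 13.749149
y = (60.256·3713.510343 − 3363.212788·-66.176) / -9018.265024 = -49.491254
|P − Q| = √((13.749149 − 32.348)² + (-49.491254 − 39.676)²) = 91.086314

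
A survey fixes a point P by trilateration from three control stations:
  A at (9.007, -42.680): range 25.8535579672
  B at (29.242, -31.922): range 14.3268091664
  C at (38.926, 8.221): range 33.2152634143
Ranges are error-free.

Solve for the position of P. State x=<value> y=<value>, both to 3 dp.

eq1: (x − 9.007)² + (y + 42.680)² = 25.8535579672²
eq2: (x − 29.242)² + (y + 31.922)² = 14.3268091664²
eq3: (x − 38.926)² + (y − 8.221)² = 33.2152634143²
eq3−eq2, eq3−eq1 (x²,y² cancel):
  -19.368·x − 80.286·y = 1189.286594
  -59.838·x − 101.802·y = 754.737396
det = -19.368·-101.802 − -80.286·-59.838 = -2832.452532
x = (1189.286594·-101.802 − -80.286·754.737396) / -2832.452532 = 21.351428
y = (-19.368·754.737396 − 1189.286594·-59.838) / -2832.452532 = -19.963892

x=21.351 y=-19.964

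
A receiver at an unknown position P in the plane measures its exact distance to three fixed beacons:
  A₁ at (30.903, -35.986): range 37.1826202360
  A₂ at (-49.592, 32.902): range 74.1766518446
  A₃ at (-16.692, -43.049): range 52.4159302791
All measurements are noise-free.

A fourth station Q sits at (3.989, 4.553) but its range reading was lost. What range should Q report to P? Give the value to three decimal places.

eq1: (x − 30.903)² + (y + 35.986)² = 37.1826202360²
eq2: (x + 49.592)² + (y − 32.902)² = 74.1766518446²
eq3: (x + 16.692)² + (y + 43.049)² = 52.4159302791²
eq3−eq1, eq3−eq2 (x²,y² cancel):
  95.190·x + 14.126·y = 1483.030839
  -65.800·x + 151.902·y = -1344.677129
det = 95.190·151.902 − 14.126·-65.800 = 15389.042180
x = (1483.030839·151.902 − 14.126·-1344.677129) / 15389.042180 = 15.873000
y = (95.190·-1344.677129 − 1483.030839·-65.800) / 15389.042180 = -1.976496
|P − Q| = √((15.873000 − 3.989)² + (-1.976496 − 4.553)²) = 13.559637

13.560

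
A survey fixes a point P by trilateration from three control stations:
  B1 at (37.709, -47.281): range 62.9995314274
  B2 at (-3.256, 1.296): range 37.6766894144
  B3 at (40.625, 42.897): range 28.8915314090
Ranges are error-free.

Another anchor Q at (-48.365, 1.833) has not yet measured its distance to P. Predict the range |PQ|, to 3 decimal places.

81.181

eq1: (x − 37.709)² + (y + 47.281)² = 62.9995314274²
eq2: (x + 3.256)² + (y − 1.296)² = 37.6766894144²
eq3: (x − 40.625)² + (y − 42.897)² = 28.8915314090²
eq1−eq3, eq1−eq2 (x²,y² cancel):
  5.832·x + 180.356·y = 2967.301965
  -81.930·x + 97.154·y = -1095.772455
det = 5.832·97.154 − 180.356·-81.930 = 15343.169208
x = (2967.301965·97.154 − 180.356·-1095.772455) / 15343.169208 = 31.669754
y = (5.832·-1095.772455 − 2967.301965·-81.930) / 15343.169208 = 15.428397
|P − Q| = √((31.669754 − -48.365)² + (15.428397 − 1.833)²) = 81.181258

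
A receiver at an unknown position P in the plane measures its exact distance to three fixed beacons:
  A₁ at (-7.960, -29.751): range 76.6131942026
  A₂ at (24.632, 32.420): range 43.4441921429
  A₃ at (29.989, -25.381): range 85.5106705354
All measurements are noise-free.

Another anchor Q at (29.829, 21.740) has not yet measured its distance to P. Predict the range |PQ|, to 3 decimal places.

52.482

eq1: (x + 7.960)² + (y + 29.751)² = 76.6131942026²
eq2: (x − 24.632)² + (y − 32.420)² = 43.4441921429²
eq3: (x − 29.989)² + (y + 25.381)² = 85.5106705354²
eq1−eq2, eq1−eq3 (x²,y² cancel):
  65.184·x + 124.342·y = 4691.491918
  75.898·x + 8.740·y = -847.441568
det = 65.184·8.740 − 124.342·75.898 = -8867.600956
x = (4691.491918·8.740 − 124.342·-847.441568) / -8867.600956 = -16.506857
y = (65.184·-847.441568 − 4691.491918·75.898) / -8867.600956 = 46.383964
|P − Q| = √((-16.506857 − 29.829)² + (46.383964 − 21.740)²) = 52.481774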